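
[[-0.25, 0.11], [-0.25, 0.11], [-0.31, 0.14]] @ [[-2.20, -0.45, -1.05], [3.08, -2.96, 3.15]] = [[0.89, -0.21, 0.61], [0.89, -0.21, 0.61], [1.11, -0.27, 0.77]]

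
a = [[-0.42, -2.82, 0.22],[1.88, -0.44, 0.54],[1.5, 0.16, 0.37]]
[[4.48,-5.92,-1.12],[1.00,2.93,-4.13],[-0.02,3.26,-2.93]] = a@[[0.51, 1.68, -1.19], [-1.77, 1.94, 0.32], [-1.36, 1.15, -3.24]]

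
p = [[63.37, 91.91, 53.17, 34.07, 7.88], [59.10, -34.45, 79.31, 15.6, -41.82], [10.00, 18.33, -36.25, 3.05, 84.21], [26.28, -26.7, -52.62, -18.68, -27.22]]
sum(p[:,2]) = 43.61000000000002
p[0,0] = 63.37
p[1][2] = 79.31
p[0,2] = 53.17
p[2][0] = 10.0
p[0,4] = 7.88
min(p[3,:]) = -52.62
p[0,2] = 53.17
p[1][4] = -41.82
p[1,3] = 15.6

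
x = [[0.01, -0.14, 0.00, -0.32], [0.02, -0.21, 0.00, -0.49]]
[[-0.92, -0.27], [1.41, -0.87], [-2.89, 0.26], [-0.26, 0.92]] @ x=[[-0.01,0.19,0.00,0.43], [-0.0,-0.01,0.0,-0.02], [-0.02,0.35,0.0,0.8], [0.02,-0.16,0.00,-0.37]]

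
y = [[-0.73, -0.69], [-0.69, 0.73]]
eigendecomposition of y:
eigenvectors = [[-0.93, 0.37],[-0.37, -0.93]]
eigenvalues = [-1.0, 1.0]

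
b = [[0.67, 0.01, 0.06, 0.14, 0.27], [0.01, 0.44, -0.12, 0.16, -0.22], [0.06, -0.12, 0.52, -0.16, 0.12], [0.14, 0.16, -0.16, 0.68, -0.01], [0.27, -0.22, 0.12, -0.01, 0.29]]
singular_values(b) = [0.92, 0.88, 0.39, 0.37, 0.04]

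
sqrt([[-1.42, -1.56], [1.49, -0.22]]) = [[0.16, -1.23], [1.18, 1.11]]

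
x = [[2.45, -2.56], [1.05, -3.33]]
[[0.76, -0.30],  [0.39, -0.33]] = x@[[0.28, -0.03], [-0.03, 0.09]]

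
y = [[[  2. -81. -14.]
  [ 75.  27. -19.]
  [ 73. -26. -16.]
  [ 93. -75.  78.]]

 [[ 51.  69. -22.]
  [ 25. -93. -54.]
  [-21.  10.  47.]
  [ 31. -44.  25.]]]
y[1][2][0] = -21.0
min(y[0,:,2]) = -19.0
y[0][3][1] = -75.0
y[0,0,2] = -14.0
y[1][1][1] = -93.0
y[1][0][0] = 51.0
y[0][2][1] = -26.0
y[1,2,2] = 47.0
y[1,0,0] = 51.0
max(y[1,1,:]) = 25.0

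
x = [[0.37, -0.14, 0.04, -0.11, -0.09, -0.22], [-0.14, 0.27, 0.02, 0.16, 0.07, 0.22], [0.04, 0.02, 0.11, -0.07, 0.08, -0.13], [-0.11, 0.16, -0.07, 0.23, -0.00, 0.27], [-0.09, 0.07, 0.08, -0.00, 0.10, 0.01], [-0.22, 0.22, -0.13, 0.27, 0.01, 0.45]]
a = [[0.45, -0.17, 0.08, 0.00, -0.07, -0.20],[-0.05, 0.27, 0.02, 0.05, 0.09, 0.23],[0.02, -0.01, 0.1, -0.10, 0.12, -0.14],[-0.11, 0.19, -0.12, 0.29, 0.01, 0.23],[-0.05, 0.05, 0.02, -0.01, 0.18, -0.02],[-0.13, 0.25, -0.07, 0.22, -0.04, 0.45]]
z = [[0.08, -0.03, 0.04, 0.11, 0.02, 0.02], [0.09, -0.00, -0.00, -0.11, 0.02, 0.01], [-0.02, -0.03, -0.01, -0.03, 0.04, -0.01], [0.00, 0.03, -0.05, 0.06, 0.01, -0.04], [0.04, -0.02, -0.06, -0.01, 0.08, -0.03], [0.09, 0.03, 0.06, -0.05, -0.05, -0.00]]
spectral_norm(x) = 0.94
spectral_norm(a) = 0.89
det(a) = 0.00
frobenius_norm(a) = 1.03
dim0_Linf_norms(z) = [0.09, 0.03, 0.06, 0.11, 0.08, 0.04]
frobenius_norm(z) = 0.29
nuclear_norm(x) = 1.54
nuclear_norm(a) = 1.82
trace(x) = 1.53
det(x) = -0.00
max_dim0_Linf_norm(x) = 0.45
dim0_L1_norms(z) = [0.32, 0.14, 0.22, 0.37, 0.22, 0.11]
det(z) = -0.00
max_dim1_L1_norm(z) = 0.3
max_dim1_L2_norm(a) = 0.58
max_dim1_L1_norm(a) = 1.16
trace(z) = 0.21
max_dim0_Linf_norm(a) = 0.45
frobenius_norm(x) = 1.01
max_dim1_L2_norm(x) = 0.62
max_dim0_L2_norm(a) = 0.61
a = x + z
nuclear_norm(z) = 0.59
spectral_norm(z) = 0.19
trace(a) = 1.74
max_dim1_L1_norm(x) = 1.3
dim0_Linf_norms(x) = [0.37, 0.27, 0.13, 0.27, 0.1, 0.45]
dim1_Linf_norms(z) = [0.11, 0.11, 0.04, 0.06, 0.08, 0.09]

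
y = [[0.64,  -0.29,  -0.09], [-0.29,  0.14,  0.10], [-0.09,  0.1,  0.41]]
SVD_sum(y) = [[0.60, -0.29, -0.21], [-0.29, 0.14, 0.1], [-0.21, 0.10, 0.07]] + [[0.04, 0.00, 0.12], [0.0, 0.00, 0.00], [0.12, 0.00, 0.34]] + [[-0.00, -0.00, 0.0], [-0.00, -0.0, 0.0], [0.0, 0.0, -0.0]]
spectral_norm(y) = 0.81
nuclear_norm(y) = 1.19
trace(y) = 1.19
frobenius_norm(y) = 0.90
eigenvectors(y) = [[-0.86, 0.39, 0.33], [0.42, 0.91, 0.00], [0.30, -0.14, 0.95]]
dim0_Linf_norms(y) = [0.64, 0.29, 0.41]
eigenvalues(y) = [0.81, -0.0, 0.38]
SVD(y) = [[-0.86, -0.33, -0.39],  [0.42, -0.00, -0.91],  [0.30, -0.95, 0.14]] @ diag([0.8112227330387599, 0.37896918155690823, 0.0001919145956680999]) @ [[-0.86, 0.42, 0.30], [-0.33, -0.0, -0.95], [0.39, 0.91, -0.14]]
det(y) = -0.00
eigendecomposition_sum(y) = [[0.6,-0.29,-0.21], [-0.29,0.14,0.1], [-0.21,0.1,0.07]] + [[-0.00, -0.00, 0.0], [-0.0, -0.0, 0.00], [0.0, 0.00, -0.00]] + [[0.04, 0.00, 0.12], [0.0, 0.00, 0.0], [0.12, 0.00, 0.34]]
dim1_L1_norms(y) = [1.02, 0.53, 0.6]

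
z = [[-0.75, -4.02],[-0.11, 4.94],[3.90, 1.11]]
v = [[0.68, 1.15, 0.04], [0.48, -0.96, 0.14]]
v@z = [[-0.48, 2.99],[0.29, -6.52]]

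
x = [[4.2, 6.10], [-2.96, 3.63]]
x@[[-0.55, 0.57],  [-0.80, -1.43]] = [[-7.19,  -6.33], [-1.28,  -6.88]]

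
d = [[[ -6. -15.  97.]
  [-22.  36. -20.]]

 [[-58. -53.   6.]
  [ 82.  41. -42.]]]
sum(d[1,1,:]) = 81.0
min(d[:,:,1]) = -53.0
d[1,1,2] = -42.0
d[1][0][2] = 6.0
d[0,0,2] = 97.0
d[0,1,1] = 36.0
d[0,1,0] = -22.0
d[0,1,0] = -22.0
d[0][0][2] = 97.0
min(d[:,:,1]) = -53.0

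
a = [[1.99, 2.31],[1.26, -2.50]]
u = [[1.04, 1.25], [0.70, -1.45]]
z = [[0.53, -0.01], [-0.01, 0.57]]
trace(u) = -0.41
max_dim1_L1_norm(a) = 4.3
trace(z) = 1.10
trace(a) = -0.51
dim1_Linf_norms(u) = [1.25, 1.45]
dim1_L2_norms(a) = [3.05, 2.8]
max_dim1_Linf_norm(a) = 2.5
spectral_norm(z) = 0.57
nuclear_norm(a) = 5.74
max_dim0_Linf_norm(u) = 1.45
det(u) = -2.38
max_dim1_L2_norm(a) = 3.05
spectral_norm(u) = 1.92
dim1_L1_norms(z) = [0.54, 0.58]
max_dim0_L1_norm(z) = 0.58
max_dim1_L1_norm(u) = 2.29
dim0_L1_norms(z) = [0.54, 0.58]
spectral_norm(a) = 3.45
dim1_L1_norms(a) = [4.3, 3.76]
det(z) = 0.30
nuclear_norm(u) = 3.16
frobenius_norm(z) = 0.78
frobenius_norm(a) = 4.14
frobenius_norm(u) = 2.29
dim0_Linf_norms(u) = [1.04, 1.45]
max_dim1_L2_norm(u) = 1.63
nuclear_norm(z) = 1.10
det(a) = -7.89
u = z @ a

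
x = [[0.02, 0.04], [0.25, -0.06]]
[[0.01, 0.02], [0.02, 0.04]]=x @[[0.16,0.26], [0.26,0.43]]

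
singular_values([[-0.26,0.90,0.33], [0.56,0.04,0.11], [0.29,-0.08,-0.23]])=[1.03, 0.6, 0.2]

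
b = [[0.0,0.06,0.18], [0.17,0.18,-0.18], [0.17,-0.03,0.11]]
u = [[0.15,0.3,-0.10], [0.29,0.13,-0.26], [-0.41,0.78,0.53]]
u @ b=[[0.03, 0.07, -0.04],  [-0.02, 0.05, 0.00],  [0.22, 0.10, -0.16]]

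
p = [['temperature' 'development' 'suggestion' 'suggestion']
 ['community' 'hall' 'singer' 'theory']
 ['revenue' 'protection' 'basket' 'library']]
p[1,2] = 'singer'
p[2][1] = 'protection'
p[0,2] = 'suggestion'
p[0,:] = ['temperature', 'development', 'suggestion', 'suggestion']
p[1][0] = 'community'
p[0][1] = 'development'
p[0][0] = 'temperature'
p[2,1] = 'protection'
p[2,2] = 'basket'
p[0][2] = 'suggestion'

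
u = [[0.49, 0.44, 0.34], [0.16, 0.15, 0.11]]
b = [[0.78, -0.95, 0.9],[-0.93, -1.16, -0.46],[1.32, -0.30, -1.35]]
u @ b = [[0.42, -1.08, -0.22], [0.13, -0.36, -0.07]]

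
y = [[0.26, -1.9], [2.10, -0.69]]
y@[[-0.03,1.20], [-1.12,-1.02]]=[[2.12, 2.25], [0.71, 3.22]]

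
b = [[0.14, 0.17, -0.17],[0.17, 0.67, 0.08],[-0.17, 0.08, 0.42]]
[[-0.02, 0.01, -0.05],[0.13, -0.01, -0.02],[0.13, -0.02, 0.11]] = b @ [[-0.28, 0.01, 0.21], [0.25, -0.01, -0.12], [0.15, -0.04, 0.36]]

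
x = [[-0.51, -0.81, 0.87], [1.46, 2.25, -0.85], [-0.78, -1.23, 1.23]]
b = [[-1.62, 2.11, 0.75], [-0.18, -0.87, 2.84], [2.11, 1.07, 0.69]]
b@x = [[3.32, 5.14, -2.28], [-3.39, -5.30, 4.08], [-0.05, -0.15, 1.77]]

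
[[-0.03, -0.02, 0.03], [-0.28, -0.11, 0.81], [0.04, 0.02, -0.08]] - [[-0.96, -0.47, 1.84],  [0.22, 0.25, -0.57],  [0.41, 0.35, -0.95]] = [[0.93, 0.45, -1.81], [-0.5, -0.36, 1.38], [-0.37, -0.33, 0.87]]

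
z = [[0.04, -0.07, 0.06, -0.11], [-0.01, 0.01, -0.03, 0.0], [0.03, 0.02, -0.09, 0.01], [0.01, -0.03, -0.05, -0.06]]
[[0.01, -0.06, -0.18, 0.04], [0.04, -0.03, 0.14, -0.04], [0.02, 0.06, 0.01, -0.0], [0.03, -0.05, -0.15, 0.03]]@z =[[-0.0,-0.01,0.02,-0.01], [0.01,0.0,-0.01,-0.0], [0.00,-0.00,-0.00,-0.00], [-0.0,-0.01,0.02,-0.01]]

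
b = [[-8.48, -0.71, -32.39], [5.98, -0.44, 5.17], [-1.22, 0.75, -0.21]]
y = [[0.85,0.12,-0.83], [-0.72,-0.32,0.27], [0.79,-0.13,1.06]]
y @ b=[[-5.48,  -1.28,  -26.74], [3.86,  0.85,  21.61], [-8.77,  0.29,  -26.48]]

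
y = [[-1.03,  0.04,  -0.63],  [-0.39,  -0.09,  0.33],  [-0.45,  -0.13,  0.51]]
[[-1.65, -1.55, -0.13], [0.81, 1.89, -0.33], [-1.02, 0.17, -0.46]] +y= [[-2.68, -1.51, -0.76], [0.42, 1.8, 0.0], [-1.47, 0.04, 0.05]]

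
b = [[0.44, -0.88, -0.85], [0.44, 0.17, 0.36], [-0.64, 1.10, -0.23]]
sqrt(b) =[[(0.73+0.14j), -0.53-0.11j, (-0.48+0.22j)], [0.24-0.19j, (0.58+0.15j), 0.18-0.31j], [-0.34+0.42j, (0.62-0.34j), 0.39+0.68j]]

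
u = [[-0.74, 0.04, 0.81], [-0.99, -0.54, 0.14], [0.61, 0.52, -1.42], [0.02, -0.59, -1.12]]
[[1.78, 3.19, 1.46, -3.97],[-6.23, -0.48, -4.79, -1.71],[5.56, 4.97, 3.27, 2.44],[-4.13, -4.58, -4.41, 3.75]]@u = [[-3.66, 1.45, 4.26], [2.13, -1.47, 3.60], [-6.99, -2.20, -2.18], [4.98, -2.20, -1.92]]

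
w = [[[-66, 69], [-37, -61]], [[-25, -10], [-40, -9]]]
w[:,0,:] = [[-66, 69], [-25, -10]]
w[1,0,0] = -25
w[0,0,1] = 69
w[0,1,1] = -61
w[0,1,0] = -37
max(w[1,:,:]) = -9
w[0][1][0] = -37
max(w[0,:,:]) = 69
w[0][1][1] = -61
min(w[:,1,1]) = -61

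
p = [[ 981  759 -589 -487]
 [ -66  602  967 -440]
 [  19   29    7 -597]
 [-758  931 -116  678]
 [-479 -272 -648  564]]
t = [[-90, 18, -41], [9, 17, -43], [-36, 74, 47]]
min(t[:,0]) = -90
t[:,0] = [-90, 9, -36]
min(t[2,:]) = -36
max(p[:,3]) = 678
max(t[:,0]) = 9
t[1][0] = 9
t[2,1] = 74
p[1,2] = 967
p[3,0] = -758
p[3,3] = 678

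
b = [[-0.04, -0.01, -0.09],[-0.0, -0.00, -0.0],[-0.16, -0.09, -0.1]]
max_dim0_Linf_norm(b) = 0.16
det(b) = 0.00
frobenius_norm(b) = 0.23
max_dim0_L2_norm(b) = 0.16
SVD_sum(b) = [[-0.06, -0.03, -0.05], [0.00, 0.0, 0.00], [-0.15, -0.08, -0.12]] + [[0.02,0.02,-0.04], [0.0,0.00,0.00], [-0.01,-0.01,0.02]] + [[0.0, 0.00, 0.0], [0.00, -0.0, -0.00], [0.0, 0.00, 0.0]]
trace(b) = -0.14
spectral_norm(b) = 0.22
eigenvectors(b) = [[0.69, 0.51, -0.56], [0.0, 0.0, 0.82], [-0.72, 0.86, 0.16]]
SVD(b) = [[-0.37,-0.93,0.00], [0.0,0.0,1.00], [-0.93,0.37,0.0]] @ diag([0.2242003402447199, 0.05687009261599485, 0.0]) @ [[0.73, 0.39, 0.56], [-0.4, -0.43, 0.81], [0.56, -0.82, -0.16]]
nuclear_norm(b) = 0.28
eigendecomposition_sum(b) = [[0.03, 0.03, -0.02], [0.0, 0.0, 0.0], [-0.03, -0.03, 0.02]] + [[-0.07, -0.04, -0.07],[-0.0, -0.00, -0.00],[-0.13, -0.06, -0.12]] + [[-0.00,0.0,-0.0],[-0.00,-0.0,-0.0],[-0.0,-0.00,-0.0]]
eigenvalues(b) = [0.05, -0.19, -0.0]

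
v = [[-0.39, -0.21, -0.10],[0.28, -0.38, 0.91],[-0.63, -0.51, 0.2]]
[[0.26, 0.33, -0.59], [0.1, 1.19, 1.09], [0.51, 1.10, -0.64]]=v @ [[-0.45, -0.62, 0.97], [-0.42, -0.95, 0.49], [0.07, 1.10, 1.10]]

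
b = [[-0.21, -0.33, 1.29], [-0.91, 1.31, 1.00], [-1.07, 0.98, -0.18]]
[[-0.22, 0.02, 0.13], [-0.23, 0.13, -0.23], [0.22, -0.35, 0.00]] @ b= [[-0.11, 0.23, -0.29], [0.18, 0.02, -0.13], [0.27, -0.53, -0.07]]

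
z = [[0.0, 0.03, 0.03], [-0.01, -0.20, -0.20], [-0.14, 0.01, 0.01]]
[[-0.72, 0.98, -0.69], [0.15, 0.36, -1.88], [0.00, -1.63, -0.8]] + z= [[-0.72, 1.01, -0.66], [0.14, 0.16, -2.08], [-0.14, -1.62, -0.79]]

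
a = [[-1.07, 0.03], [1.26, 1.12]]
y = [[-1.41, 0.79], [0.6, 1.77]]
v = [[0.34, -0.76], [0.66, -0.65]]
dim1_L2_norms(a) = [1.07, 1.69]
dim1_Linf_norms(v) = [0.76, 0.66]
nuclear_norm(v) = 1.45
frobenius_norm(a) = 2.00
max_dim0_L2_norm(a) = 1.65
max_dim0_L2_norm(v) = 1.0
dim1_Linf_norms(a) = [1.07, 1.26]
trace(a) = 0.05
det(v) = 0.28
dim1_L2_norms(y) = [1.62, 1.87]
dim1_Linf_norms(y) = [1.41, 1.77]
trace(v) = -0.31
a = v + y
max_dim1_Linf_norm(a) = 1.26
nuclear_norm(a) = 2.54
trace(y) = 0.36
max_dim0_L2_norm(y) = 1.94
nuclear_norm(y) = 3.47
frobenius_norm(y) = 2.47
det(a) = -1.24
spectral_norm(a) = 1.89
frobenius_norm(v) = 1.25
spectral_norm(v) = 1.22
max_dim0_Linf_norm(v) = 0.76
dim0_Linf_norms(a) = [1.26, 1.12]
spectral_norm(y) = 1.94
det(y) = -2.97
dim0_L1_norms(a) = [2.33, 1.15]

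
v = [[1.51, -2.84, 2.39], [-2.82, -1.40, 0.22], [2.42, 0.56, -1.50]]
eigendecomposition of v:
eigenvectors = [[0.84, -0.54, -0.01], [-0.43, -0.59, 0.64], [0.33, 0.6, 0.77]]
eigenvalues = [3.91, -4.23, -1.08]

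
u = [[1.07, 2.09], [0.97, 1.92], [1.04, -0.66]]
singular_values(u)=[3.19, 1.23]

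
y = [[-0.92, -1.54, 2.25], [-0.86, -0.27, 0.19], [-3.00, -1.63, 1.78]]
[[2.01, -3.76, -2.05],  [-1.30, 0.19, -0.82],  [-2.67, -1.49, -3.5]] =y @ [[1.76, -0.62, 0.68], [0.65, -0.17, 0.82], [2.06, -2.04, -0.07]]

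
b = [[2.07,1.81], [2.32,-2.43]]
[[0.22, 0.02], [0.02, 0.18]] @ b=[[0.5, 0.35],[0.46, -0.4]]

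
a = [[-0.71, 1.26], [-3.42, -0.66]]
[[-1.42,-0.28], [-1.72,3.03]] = a@[[0.65, -0.76], [-0.76, -0.65]]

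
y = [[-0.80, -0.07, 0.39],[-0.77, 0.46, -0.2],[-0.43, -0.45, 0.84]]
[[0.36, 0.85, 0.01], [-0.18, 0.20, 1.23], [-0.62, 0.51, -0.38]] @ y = [[-0.95, 0.36, -0.02], [-0.54, -0.45, 0.92], [0.27, 0.45, -0.66]]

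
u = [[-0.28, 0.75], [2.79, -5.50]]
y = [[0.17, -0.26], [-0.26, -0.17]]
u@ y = [[-0.24, -0.05], [1.9, 0.21]]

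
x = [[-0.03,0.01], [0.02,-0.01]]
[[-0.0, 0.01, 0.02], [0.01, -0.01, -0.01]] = x @ [[-0.14,-0.23,-0.56], [-0.8,0.66,0.37]]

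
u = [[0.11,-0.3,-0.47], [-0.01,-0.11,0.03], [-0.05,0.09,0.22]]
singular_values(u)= [0.62, 0.12, 0.0]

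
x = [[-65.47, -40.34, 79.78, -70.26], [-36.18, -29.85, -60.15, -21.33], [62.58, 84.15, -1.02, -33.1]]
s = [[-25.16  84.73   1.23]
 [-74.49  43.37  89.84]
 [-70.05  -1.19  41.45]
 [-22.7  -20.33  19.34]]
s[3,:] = [-22.7, -20.33, 19.34]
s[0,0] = -25.16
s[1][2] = 89.84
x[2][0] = 62.58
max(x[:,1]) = 84.15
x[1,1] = -29.85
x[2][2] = -1.02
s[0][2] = 1.23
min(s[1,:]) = -74.49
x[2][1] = 84.15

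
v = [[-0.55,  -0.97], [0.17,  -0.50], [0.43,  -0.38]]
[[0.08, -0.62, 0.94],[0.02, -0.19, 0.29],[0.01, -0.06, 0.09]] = v @ [[-0.04, 0.28, -0.43],[-0.06, 0.48, -0.73]]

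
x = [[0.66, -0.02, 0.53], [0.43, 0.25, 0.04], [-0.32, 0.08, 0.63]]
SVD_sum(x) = [[0.63,  0.09,  0.55], [0.28,  0.04,  0.24], [0.14,  0.02,  0.12]] + [[0.02, 0.0, -0.02], [0.17, 0.00, -0.19], [-0.45, -0.01, 0.52]] + [[0.01, -0.11, 0.01], [-0.02, 0.21, -0.01], [-0.01, 0.07, -0.00]]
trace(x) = 1.54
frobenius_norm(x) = 1.21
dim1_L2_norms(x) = [0.85, 0.5, 0.71]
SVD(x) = [[-0.90, -0.05, -0.44], [-0.4, -0.35, 0.85], [-0.19, 0.94, 0.30]] @ diag([0.9363841452982756, 0.7310629964934912, 0.24562497346966963]) @ [[-0.75, -0.1, -0.65],[-0.66, -0.02, 0.75],[-0.09, 0.99, -0.06]]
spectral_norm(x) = 0.94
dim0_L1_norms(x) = [1.41, 0.35, 1.2]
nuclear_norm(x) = 1.91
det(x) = 0.17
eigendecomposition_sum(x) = [[(0.35+0.2j), -0.04-0.07j, (0.24-0.49j)],[(0.32-0.08j), -0.07-0.02j, -0.13-0.42j],[-0.17+0.23j, 0.05-0.03j, (0.33+0.21j)]] + [[(0.35-0.2j), (-0.04+0.07j), 0.24+0.49j], [(0.32+0.08j), -0.07+0.02j, -0.13+0.42j], [(-0.17-0.23j), 0.05+0.03j, (0.33-0.21j)]] + [[-0.04-0.00j, (0.07+0j), (0.05-0j)], [(-0.2-0j), (0.38+0j), (0.3-0j)], [(0.02+0j), (-0.03-0j), -0.02+0.00j]]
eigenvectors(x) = [[-0.68+0.00j, -0.68-0.00j, (0.17+0j)],[-0.40+0.38j, -0.40-0.38j, (0.98+0j)],[(0.05-0.48j), (0.05+0.48j), -0.07+0.00j]]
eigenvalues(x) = [(0.61+0.39j), (0.61-0.39j), (0.32+0j)]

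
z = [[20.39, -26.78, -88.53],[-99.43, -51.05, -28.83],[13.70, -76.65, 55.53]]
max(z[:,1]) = -26.78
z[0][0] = 20.39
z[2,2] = 55.53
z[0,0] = 20.39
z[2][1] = -76.65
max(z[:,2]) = 55.53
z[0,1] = -26.78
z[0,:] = [20.39, -26.78, -88.53]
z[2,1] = -76.65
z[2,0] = 13.7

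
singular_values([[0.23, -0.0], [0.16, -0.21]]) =[0.31, 0.15]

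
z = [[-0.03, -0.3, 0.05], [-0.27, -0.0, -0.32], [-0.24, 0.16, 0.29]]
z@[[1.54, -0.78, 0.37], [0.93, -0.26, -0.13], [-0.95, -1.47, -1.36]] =[[-0.37, 0.03, -0.04], [-0.11, 0.68, 0.34], [-0.5, -0.28, -0.5]]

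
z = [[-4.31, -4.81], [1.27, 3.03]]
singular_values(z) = [7.18, 0.97]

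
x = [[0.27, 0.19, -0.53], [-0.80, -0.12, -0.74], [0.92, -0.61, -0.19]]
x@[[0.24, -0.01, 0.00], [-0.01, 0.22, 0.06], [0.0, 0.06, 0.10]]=[[0.06,0.01,-0.04], [-0.19,-0.06,-0.08], [0.23,-0.15,-0.06]]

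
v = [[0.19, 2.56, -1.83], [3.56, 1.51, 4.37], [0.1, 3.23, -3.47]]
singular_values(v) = [6.59, 4.79, 0.26]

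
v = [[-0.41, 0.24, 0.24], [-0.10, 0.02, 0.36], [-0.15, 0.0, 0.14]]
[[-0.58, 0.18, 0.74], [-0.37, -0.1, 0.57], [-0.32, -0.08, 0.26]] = v @ [[1.55, 0.28, -0.44], [0.89, 1.52, 0.93], [-0.66, -0.28, 1.4]]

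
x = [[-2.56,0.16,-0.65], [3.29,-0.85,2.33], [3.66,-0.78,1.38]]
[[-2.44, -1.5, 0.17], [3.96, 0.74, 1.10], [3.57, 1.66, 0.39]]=x @ [[0.79, 0.77, -0.26], [0.48, 0.33, -0.66], [0.76, -0.65, 0.60]]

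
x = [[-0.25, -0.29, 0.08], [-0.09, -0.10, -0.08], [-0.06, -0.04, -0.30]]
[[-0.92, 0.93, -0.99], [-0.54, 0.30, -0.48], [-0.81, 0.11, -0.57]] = x@[[2.36, -2.1, 2.70], [1.69, -1.34, 1.42], [2.0, 0.23, 1.17]]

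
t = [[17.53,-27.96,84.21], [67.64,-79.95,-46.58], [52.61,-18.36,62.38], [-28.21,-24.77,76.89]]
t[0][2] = 84.21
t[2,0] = 52.61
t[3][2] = 76.89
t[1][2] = -46.58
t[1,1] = -79.95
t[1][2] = -46.58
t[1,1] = -79.95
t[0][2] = 84.21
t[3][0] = -28.21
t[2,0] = 52.61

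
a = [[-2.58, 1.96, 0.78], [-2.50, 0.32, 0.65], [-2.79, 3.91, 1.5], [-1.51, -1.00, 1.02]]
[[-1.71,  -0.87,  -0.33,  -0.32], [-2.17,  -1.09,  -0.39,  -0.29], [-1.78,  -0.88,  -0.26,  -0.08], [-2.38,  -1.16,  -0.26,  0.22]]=a @ [[0.67, 0.35, 0.17, 0.25], [0.39, 0.19, 0.04, -0.05], [-0.96, -0.43, 0.04, 0.54]]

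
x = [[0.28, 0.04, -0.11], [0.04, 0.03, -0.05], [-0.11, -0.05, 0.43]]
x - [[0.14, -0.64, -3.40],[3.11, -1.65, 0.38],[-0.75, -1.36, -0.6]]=[[0.14,0.68,3.29], [-3.07,1.68,-0.43], [0.64,1.31,1.03]]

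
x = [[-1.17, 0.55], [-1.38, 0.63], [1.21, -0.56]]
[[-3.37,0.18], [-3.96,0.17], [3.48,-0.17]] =x@[[2.58, 0.94],  [-0.64, 2.33]]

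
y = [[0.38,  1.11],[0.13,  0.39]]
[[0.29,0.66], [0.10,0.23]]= y @ [[0.67, 0.03], [0.03, 0.58]]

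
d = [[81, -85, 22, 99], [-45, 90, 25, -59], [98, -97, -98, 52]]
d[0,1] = -85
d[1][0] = -45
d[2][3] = 52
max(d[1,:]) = 90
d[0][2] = 22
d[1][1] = 90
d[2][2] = -98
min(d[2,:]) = -98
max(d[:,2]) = 25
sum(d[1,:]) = 11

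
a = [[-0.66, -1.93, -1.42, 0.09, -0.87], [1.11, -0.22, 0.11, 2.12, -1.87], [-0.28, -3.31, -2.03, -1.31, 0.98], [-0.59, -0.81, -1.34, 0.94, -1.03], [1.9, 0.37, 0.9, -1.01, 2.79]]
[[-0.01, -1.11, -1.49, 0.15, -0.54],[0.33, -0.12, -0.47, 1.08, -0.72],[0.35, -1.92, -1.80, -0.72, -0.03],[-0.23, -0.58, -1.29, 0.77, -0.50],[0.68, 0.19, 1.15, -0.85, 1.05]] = a@[[0.43, -0.11, 0.01, -0.17, -0.1], [-0.11, 0.42, 0.25, 0.06, 0.03], [0.01, 0.25, 0.62, -0.12, 0.13], [-0.17, 0.06, -0.12, 0.69, 0.09], [-0.1, 0.03, 0.13, 0.09, 0.43]]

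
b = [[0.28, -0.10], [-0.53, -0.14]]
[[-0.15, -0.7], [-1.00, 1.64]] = b@ [[0.86,-2.84], [3.89,-0.98]]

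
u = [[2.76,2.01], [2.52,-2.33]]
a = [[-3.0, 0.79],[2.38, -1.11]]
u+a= [[-0.24, 2.8], [4.9, -3.44]]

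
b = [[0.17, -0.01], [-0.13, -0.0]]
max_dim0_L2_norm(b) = 0.21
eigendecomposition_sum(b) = [[0.17, -0.01], [-0.12, 0.01]] + [[-0.00, -0.00], [-0.01, -0.01]]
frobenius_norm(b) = 0.21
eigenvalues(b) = [0.18, -0.01]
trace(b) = 0.17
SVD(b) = [[-0.79,0.61], [0.61,0.79]] @ diag([0.21415683796115023, 0.006070317494302146]) @ [[-1.0,0.04], [-0.04,-1.0]]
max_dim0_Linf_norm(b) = 0.17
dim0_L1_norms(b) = [0.3, 0.01]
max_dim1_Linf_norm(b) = 0.17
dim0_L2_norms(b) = [0.21, 0.01]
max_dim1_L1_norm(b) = 0.18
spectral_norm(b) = 0.21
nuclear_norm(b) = 0.22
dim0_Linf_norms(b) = [0.17, 0.01]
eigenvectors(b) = [[0.81,0.06], [-0.59,1.0]]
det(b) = -0.00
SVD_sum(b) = [[0.17, -0.01], [-0.13, 0.0]] + [[-0.00, -0.00],  [-0.0, -0.0]]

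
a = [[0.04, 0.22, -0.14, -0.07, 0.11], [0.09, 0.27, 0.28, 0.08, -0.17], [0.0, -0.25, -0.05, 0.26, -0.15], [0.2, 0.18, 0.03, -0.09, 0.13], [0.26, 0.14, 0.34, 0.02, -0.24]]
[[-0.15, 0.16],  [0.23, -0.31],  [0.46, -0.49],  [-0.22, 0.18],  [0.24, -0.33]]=a @ [[0.13, -0.29], [0.06, -0.11], [-0.27, 0.09], [1.12, -1.38], [-1.13, 1.01]]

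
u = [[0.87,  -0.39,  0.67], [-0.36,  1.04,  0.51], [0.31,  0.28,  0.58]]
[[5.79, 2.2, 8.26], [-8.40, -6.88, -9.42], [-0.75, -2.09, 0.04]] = u@ [[5.31, -1.58, 5.09], [-5.52, -7.61, -7.86], [-1.46, 0.91, 1.15]]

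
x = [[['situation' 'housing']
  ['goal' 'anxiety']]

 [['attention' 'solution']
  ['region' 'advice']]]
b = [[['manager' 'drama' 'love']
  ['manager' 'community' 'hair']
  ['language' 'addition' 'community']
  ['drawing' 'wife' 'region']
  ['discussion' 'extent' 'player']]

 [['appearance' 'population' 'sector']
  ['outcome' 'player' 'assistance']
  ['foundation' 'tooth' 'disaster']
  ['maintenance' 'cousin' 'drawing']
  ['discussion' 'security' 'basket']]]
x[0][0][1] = 'housing'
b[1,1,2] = 'assistance'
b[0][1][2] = 'hair'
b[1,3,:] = ['maintenance', 'cousin', 'drawing']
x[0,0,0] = 'situation'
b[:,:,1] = [['drama', 'community', 'addition', 'wife', 'extent'], ['population', 'player', 'tooth', 'cousin', 'security']]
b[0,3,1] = 'wife'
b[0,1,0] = 'manager'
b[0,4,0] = 'discussion'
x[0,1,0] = 'goal'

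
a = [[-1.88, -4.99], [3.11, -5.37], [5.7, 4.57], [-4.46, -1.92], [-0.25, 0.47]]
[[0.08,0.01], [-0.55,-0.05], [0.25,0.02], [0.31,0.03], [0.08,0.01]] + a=[[-1.80, -4.98], [2.56, -5.42], [5.95, 4.59], [-4.15, -1.89], [-0.17, 0.48]]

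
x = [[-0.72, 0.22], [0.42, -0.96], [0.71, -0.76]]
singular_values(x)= [1.58, 0.51]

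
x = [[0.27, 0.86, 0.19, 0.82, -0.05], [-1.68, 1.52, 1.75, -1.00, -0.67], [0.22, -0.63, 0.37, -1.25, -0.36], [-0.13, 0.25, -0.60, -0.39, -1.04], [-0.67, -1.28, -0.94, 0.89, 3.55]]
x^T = [[0.27, -1.68, 0.22, -0.13, -0.67], [0.86, 1.52, -0.63, 0.25, -1.28], [0.19, 1.75, 0.37, -0.6, -0.94], [0.82, -1.0, -1.25, -0.39, 0.89], [-0.05, -0.67, -0.36, -1.04, 3.55]]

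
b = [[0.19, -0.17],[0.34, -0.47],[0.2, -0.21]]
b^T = [[0.19, 0.34, 0.20], [-0.17, -0.47, -0.21]]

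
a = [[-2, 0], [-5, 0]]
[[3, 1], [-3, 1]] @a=[[-11, 0], [1, 0]]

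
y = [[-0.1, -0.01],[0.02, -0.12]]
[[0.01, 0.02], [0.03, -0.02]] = y @ [[-0.08,-0.26], [-0.26,0.16]]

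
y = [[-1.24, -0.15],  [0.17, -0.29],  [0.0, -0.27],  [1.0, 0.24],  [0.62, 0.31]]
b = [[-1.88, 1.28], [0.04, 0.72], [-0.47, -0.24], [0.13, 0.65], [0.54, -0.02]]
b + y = [[-3.12, 1.13],[0.21, 0.43],[-0.47, -0.51],[1.13, 0.89],[1.16, 0.29]]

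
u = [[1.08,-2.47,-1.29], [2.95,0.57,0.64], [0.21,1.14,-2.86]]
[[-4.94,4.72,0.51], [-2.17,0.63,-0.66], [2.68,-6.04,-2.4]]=u @ [[-1.0, 0.41, -0.23], [1.73, -2.36, -0.61], [-0.32, 1.20, 0.58]]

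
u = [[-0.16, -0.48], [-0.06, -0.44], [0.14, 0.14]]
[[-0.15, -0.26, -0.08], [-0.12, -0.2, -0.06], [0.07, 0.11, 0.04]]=u @ [[0.23, 0.39, 0.13], [0.24, 0.41, 0.13]]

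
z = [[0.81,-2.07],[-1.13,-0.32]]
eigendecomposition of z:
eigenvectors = [[0.89, 0.69], [-0.46, 0.73]]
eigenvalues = [1.88, -1.39]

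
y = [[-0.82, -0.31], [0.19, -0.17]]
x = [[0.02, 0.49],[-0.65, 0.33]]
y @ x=[[0.19, -0.50], [0.11, 0.04]]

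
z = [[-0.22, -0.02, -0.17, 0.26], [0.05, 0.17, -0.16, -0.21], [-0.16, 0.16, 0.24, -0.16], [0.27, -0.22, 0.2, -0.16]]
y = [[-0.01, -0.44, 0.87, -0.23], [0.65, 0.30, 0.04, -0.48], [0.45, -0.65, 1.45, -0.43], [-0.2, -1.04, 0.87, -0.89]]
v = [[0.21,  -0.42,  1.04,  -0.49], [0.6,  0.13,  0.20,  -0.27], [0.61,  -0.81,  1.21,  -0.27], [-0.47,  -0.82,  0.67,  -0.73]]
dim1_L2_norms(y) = [1.0, 0.86, 1.71, 1.63]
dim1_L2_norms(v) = [1.24, 0.7, 1.6, 1.37]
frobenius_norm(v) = 2.54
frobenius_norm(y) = 2.71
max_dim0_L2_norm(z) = 0.4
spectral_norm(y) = 2.45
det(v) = 0.24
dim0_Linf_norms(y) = [0.65, 1.04, 1.45, 0.89]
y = v + z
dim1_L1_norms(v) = [2.16, 1.2, 2.9, 2.69]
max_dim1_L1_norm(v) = 2.9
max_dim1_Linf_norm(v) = 1.21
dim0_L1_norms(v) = [1.89, 2.18, 3.12, 1.76]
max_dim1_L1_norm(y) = 3.0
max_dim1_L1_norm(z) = 0.85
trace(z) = 0.03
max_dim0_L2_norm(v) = 1.74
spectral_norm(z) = 0.55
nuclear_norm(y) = 4.15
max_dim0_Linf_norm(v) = 1.21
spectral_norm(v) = 2.27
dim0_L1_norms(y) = [1.31, 2.43, 3.23, 2.03]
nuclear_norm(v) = 3.97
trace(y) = 0.85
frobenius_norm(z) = 0.75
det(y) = 0.15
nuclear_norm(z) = 1.32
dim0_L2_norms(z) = [0.39, 0.32, 0.39, 0.4]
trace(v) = 0.82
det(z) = 0.00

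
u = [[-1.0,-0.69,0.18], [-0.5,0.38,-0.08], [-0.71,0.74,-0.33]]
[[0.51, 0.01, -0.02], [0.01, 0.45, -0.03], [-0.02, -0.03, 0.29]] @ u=[[-0.50, -0.36, 0.1], [-0.21, 0.14, -0.02], [-0.17, 0.22, -0.10]]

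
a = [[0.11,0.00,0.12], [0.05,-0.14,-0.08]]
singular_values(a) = [0.18, 0.15]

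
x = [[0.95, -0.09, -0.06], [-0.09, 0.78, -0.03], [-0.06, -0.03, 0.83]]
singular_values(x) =[1.0, 0.84, 0.72]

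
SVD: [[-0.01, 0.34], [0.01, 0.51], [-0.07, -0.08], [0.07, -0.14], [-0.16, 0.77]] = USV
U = [[-0.34, -0.24], [-0.50, -0.54], [0.07, 0.57], [0.15, -0.37], [-0.78, 0.43]]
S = [1.01, 0.14]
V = [[0.13, -0.99], [-0.99, -0.13]]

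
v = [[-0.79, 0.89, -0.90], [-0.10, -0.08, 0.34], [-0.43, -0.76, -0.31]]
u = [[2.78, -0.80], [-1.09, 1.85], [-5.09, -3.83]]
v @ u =[[1.41, 5.73], [-1.92, -1.37], [1.21, 0.13]]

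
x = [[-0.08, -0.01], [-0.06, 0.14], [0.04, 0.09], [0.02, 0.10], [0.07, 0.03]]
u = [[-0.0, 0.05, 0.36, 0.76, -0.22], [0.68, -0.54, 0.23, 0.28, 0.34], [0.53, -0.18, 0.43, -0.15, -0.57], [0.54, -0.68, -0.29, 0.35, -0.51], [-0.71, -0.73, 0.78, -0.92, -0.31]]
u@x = [[0.01, 0.11], [0.02, -0.02], [-0.06, -0.02], [-0.04, -0.11], [0.09, -0.13]]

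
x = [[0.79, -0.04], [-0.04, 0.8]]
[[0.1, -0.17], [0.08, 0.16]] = x @ [[0.13, -0.2], [0.11, 0.19]]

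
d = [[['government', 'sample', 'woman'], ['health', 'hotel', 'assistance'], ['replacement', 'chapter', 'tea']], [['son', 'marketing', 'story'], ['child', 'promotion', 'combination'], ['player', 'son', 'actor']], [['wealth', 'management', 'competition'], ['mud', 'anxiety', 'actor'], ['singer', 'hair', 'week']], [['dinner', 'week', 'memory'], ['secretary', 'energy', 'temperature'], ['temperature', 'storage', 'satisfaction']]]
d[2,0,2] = 'competition'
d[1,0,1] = 'marketing'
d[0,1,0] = 'health'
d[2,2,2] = 'week'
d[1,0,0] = 'son'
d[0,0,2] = 'woman'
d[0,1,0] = 'health'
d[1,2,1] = 'son'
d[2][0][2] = 'competition'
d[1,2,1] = 'son'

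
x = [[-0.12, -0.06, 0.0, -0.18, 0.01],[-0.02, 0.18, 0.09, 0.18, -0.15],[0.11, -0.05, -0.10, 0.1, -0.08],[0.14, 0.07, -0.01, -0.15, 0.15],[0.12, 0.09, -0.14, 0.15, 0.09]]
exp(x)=[[0.88, -0.07, -0.00, -0.16, 0.00],[-0.01, 1.19, 0.1, 0.18, -0.16],[0.10, -0.06, 0.91, 0.07, -0.07],[0.13, 0.07, -0.02, 0.87, 0.14],[0.12, 0.11, -0.14, 0.14, 1.1]]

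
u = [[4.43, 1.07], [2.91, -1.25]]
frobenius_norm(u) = 5.55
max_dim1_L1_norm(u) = 5.5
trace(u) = 3.18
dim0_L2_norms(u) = [5.3, 1.65]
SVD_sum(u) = [[4.47, 0.19], [2.85, 0.12]] + [[-0.04, 0.88], [0.06, -1.37]]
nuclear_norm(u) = 6.94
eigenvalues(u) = [4.93, -1.75]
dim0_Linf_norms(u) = [4.43, 1.25]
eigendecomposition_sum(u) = [[4.56, 0.79], [2.15, 0.37]] + [[-0.13, 0.28], [0.76, -1.62]]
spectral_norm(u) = 5.30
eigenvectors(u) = [[0.90, -0.17], [0.43, 0.99]]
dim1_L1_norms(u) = [5.5, 4.16]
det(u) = -8.65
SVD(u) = [[-0.84, -0.54], [-0.54, 0.84]] @ diag([5.304790325909677, 1.6308278873428372]) @ [[-1.00, -0.04], [0.04, -1.00]]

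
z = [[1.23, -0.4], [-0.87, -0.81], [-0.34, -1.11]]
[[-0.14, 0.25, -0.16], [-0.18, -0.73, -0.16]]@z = [[-0.34, 0.03], [0.47, 0.84]]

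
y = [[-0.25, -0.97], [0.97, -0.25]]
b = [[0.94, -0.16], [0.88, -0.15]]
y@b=[[-1.09,0.19], [0.69,-0.12]]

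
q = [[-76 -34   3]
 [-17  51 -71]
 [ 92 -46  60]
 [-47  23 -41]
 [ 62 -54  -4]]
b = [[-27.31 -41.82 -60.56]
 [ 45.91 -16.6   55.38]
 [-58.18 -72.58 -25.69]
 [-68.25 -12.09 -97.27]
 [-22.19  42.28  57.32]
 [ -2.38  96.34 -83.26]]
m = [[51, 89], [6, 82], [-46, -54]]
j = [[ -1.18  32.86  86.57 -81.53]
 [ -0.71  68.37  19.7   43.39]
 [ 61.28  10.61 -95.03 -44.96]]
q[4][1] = -54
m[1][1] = 82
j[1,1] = 68.37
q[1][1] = 51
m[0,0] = 51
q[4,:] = [62, -54, -4]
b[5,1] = 96.34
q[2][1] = -46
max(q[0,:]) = 3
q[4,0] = 62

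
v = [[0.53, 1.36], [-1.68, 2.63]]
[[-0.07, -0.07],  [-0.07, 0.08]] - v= [[-0.60,  -1.43], [1.61,  -2.55]]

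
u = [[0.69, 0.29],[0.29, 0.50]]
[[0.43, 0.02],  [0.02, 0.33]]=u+[[-0.26,-0.27],  [-0.27,-0.17]]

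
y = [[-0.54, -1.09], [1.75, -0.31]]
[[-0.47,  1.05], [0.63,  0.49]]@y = [[2.09, 0.19], [0.52, -0.84]]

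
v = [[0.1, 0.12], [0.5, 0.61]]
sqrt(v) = [[0.15, 0.14], [0.57, 0.73]]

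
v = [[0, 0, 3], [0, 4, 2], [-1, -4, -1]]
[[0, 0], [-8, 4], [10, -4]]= v@ [[-2, 0], [-2, 1], [0, 0]]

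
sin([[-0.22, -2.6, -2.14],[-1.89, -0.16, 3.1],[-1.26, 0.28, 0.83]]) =[[-0.74,-0.18,-0.3], [-0.18,-0.76,0.32], [-0.11,0.07,-0.72]]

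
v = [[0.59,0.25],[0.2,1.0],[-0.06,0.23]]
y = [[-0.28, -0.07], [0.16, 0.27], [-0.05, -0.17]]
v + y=[[0.31, 0.18],[0.36, 1.27],[-0.11, 0.06]]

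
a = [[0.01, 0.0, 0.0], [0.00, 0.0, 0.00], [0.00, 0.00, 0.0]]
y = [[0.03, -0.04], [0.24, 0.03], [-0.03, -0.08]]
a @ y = [[0.00, -0.0], [0.0, 0.0], [0.0, 0.0]]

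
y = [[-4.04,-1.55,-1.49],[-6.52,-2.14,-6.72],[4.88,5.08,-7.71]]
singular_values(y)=[10.64, 10.44, 0.38]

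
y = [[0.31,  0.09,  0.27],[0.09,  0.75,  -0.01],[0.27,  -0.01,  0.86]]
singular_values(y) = [0.97, 0.76, 0.19]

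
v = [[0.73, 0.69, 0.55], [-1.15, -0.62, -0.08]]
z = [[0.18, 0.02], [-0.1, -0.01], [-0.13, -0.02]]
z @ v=[[0.11, 0.11, 0.1],[-0.06, -0.06, -0.05],[-0.07, -0.08, -0.07]]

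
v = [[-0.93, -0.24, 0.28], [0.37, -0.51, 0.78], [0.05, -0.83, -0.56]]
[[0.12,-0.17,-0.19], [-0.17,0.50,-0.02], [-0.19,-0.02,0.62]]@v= [[-0.18, 0.22, 0.01], [0.34, -0.2, 0.35], [0.20, -0.46, -0.42]]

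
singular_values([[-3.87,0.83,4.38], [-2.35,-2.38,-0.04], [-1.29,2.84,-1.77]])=[6.07, 3.86, 2.68]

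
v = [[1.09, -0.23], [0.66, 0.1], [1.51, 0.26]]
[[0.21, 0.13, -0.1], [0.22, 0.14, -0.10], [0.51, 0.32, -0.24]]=v @[[0.27, 0.17, -0.13],[0.38, 0.25, -0.18]]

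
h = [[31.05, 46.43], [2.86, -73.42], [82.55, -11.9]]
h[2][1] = -11.9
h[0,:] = [31.05, 46.43]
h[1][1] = -73.42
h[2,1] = -11.9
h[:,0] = [31.05, 2.86, 82.55]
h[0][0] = 31.05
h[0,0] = 31.05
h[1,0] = 2.86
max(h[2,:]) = 82.55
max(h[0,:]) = 46.43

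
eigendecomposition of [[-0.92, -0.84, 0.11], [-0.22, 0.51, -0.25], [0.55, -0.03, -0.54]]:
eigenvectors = [[0.65,  -0.16,  -0.46], [-0.03,  0.18,  0.86], [-0.76,  0.97,  -0.23]]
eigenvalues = [-1.01, -0.64, 0.69]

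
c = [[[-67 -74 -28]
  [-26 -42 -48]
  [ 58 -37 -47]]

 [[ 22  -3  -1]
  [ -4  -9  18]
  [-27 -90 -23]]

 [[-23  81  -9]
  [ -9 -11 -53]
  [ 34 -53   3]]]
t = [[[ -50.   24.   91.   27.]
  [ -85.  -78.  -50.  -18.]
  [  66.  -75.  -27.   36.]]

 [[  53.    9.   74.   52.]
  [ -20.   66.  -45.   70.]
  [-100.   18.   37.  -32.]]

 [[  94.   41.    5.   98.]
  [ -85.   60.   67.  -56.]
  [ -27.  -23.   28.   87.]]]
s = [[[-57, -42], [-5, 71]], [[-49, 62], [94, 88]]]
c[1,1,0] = -4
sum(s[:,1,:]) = 248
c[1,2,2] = -23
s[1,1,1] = 88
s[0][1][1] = 71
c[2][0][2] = -9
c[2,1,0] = -9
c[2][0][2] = -9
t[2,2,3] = 87.0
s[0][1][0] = -5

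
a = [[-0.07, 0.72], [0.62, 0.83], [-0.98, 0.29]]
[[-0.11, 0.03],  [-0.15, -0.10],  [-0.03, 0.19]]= a @[[-0.02,-0.19], [-0.16,0.02]]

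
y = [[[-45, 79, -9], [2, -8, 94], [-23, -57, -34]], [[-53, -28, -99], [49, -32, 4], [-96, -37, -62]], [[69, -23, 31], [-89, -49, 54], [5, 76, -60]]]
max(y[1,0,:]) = -28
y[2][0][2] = 31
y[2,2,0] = 5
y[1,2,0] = -96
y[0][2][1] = -57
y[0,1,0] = 2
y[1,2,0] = -96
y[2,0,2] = 31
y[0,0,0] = -45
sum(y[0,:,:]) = -1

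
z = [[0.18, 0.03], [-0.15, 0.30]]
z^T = [[0.18, -0.15], [0.03, 0.3]]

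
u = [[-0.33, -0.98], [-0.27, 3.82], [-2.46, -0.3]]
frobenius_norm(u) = 4.68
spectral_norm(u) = 3.96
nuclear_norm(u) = 6.45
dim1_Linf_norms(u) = [0.98, 3.82, 2.46]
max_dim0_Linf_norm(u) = 3.82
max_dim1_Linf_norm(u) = 3.82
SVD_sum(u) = [[-0.0, -0.98], [0.01, 3.82], [-0.00, -0.31]] + [[-0.33, 0.00], [-0.28, 0.00], [-2.46, 0.01]]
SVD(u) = [[0.25, 0.13],[-0.97, 0.11],[0.08, 0.98]] @ diag([3.955110067755327, 2.4966586374473505]) @ [[-0.0, -1.0], [-1.00, 0.0]]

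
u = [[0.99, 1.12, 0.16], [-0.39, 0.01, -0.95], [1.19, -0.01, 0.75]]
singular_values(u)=[1.98, 1.09, 0.44]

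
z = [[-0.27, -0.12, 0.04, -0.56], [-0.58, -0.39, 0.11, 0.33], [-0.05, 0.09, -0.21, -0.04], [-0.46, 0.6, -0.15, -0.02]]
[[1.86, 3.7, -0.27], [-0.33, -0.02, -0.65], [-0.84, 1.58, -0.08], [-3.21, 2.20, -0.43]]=z@[[1.65, -3.55, 1.04], [-3.52, -0.74, 0.14], [2.71, -6.03, 0.22], [-3.17, -5.17, -0.04]]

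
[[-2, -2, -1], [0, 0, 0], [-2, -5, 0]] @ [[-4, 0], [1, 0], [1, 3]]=[[5, -3], [0, 0], [3, 0]]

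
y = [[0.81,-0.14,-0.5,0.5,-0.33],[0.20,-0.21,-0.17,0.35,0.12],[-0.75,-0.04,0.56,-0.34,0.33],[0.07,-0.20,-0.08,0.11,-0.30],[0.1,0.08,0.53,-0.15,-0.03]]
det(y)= -0.000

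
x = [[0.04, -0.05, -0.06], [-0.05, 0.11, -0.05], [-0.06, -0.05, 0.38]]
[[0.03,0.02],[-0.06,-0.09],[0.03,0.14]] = x @ [[0.13,0.23], [-0.48,-0.52], [0.04,0.33]]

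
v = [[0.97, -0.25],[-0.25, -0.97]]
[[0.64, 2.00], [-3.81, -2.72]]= v @ [[1.57, 2.61], [3.52, 2.13]]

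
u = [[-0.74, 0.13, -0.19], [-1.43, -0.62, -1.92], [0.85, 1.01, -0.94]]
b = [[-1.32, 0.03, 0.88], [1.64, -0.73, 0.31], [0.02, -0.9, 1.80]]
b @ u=[[1.68, 0.7, -0.63], [0.09, 0.98, 0.80], [2.8, 2.38, 0.03]]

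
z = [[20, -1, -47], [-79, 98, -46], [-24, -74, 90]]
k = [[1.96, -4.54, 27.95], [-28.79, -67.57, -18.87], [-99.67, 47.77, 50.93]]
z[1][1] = 98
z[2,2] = 90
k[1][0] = -28.79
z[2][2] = 90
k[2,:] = [-99.67, 47.77, 50.93]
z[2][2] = 90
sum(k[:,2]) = 60.01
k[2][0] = -99.67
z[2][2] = 90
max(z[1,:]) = 98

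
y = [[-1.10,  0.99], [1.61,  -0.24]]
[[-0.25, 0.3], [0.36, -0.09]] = y@[[0.22, -0.01], [-0.01, 0.29]]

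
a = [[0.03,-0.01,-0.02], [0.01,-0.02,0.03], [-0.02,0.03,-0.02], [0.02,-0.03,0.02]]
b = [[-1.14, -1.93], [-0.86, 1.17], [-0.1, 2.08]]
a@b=[[-0.02, -0.11],  [0.0, 0.02],  [-0.00, 0.03],  [0.0, -0.03]]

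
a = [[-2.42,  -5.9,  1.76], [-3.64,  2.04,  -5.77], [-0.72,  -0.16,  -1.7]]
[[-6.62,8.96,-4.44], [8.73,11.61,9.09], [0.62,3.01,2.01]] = a @[[-1.60, -2.57, -0.5], [1.82, -0.65, 0.65], [0.14, -0.62, -1.03]]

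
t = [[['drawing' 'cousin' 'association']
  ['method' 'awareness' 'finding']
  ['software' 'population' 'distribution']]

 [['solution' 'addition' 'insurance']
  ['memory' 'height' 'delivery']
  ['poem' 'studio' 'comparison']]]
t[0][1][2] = 'finding'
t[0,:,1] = ['cousin', 'awareness', 'population']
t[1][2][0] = 'poem'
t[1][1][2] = 'delivery'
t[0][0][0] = 'drawing'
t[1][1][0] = 'memory'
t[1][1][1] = 'height'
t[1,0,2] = 'insurance'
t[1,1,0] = 'memory'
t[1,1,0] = 'memory'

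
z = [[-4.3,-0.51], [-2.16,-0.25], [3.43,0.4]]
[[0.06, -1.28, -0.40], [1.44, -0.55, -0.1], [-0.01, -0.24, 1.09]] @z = [[1.13, 0.13],  [-5.35, -0.64],  [4.30, 0.50]]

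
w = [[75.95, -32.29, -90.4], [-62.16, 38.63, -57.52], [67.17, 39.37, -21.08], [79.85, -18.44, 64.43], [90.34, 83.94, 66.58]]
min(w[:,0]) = -62.16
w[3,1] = -18.44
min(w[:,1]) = -32.29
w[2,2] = -21.08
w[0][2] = -90.4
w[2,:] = [67.17, 39.37, -21.08]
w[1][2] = -57.52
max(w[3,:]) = 79.85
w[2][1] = 39.37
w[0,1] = -32.29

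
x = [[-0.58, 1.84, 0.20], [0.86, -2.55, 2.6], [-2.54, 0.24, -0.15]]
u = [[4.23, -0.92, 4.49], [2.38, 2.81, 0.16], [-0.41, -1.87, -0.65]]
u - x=[[4.81,-2.76,4.29],[1.52,5.36,-2.44],[2.13,-2.11,-0.5]]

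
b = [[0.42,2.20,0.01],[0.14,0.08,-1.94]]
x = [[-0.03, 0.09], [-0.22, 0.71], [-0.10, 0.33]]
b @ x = [[-0.50, 1.60], [0.17, -0.57]]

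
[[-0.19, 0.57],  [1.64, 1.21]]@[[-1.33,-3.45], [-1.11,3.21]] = [[-0.38, 2.49], [-3.52, -1.77]]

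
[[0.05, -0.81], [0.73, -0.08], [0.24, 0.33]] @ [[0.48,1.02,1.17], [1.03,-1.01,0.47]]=[[-0.81, 0.87, -0.32], [0.27, 0.83, 0.82], [0.46, -0.09, 0.44]]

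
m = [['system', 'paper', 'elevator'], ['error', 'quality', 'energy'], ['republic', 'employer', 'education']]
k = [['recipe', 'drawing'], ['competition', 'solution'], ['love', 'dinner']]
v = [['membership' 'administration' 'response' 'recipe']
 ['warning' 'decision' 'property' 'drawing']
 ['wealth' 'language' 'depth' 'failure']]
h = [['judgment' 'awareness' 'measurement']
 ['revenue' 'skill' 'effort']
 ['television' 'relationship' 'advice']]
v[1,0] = 'warning'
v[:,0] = ['membership', 'warning', 'wealth']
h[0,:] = ['judgment', 'awareness', 'measurement']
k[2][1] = 'dinner'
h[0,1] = 'awareness'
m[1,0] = 'error'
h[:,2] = ['measurement', 'effort', 'advice']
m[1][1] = 'quality'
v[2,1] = 'language'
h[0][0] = 'judgment'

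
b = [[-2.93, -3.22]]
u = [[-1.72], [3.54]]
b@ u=[[-6.36]]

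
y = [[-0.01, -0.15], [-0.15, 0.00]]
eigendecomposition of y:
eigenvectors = [[-0.72, 0.70], [-0.70, -0.72]]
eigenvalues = [-0.16, 0.15]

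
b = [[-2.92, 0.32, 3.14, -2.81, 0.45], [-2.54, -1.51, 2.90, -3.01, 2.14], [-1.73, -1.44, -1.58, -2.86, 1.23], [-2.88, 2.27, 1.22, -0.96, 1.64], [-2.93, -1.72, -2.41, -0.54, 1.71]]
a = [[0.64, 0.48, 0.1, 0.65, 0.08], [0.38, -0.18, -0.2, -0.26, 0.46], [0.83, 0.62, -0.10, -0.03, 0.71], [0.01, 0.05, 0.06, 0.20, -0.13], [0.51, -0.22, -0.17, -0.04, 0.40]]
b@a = [[1.06,0.25,-0.92,-2.66,2.69],[1.27,0.23,-0.79,-2.03,2.41],[-2.37,-1.96,-0.11,-1.32,-1.06],[0.86,-1.44,-1.2,-2.76,2.46],[-3.66,-2.99,-0.03,-1.56,-1.98]]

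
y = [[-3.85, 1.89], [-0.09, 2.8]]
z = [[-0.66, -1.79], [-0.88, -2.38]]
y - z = [[-3.19, 3.68],  [0.79, 5.18]]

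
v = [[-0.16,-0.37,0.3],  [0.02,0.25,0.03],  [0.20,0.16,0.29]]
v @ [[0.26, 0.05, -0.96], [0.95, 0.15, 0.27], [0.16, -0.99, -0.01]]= [[-0.35, -0.36, 0.05], [0.25, 0.01, 0.05], [0.25, -0.25, -0.15]]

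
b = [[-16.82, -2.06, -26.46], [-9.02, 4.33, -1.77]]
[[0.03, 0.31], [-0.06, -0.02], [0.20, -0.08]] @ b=[[-3.30, 1.28, -1.34],[1.19, 0.04, 1.62],[-2.64, -0.76, -5.15]]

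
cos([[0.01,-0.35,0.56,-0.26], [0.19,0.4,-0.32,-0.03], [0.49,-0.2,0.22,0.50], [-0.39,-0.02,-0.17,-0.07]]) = [[0.85, 0.12, -0.14, -0.15], [0.03, 0.92, 0.04, 0.11], [0.06, 0.15, 0.85, 0.02], [0.03, -0.08, 0.11, 0.99]]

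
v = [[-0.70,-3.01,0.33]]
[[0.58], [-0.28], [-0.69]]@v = [[-0.41, -1.75, 0.19], [0.20, 0.84, -0.09], [0.48, 2.08, -0.23]]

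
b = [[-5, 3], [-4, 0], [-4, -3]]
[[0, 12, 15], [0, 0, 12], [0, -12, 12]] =b @ [[0, 0, -3], [0, 4, 0]]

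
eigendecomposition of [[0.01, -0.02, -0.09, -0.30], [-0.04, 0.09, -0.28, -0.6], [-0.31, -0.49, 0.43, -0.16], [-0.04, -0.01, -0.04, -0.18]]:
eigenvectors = [[0.10, -0.35, 0.89, -0.18],[0.39, -0.68, -0.37, -0.62],[-0.91, -0.6, 0.19, -0.72],[0.03, -0.23, -0.17, 0.25]]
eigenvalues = [0.68, -0.38, 0.06, -0.01]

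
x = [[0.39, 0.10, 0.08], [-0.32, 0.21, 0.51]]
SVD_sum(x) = [[0.10,-0.04,-0.11],[-0.39,0.17,0.46]] + [[0.29, 0.14, 0.19],[0.07, 0.04, 0.05]]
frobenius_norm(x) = 0.76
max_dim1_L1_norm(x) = 1.04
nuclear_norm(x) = 1.04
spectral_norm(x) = 0.65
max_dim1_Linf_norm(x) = 0.51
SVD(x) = [[-0.24, 0.97],[0.97, 0.24]] @ diag([0.6498014157103544, 0.39097074077329513]) @ [[-0.62, 0.28, 0.73], [0.77, 0.38, 0.51]]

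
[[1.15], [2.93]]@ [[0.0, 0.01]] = [[0.00,0.01], [0.0,0.03]]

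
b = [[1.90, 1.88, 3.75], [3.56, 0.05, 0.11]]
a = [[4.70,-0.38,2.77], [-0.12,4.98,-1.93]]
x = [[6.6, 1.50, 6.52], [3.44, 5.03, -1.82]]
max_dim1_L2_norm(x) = 9.4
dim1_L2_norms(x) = [9.4, 6.36]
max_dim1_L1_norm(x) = 14.62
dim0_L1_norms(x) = [10.04, 6.53, 8.34]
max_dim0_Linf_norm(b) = 3.75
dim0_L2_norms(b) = [4.04, 1.88, 3.75]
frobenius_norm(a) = 7.65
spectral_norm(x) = 9.72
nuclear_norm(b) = 7.96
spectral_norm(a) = 6.09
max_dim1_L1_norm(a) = 7.85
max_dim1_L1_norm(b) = 7.53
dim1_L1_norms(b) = [7.53, 3.72]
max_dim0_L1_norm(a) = 5.36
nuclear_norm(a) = 10.71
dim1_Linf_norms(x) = [6.6, 5.03]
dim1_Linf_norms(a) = [4.7, 4.98]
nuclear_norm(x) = 15.57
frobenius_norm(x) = 11.35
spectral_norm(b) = 5.04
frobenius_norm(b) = 5.82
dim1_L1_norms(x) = [14.62, 10.29]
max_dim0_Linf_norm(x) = 6.6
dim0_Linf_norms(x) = [6.6, 5.03, 6.52]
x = b + a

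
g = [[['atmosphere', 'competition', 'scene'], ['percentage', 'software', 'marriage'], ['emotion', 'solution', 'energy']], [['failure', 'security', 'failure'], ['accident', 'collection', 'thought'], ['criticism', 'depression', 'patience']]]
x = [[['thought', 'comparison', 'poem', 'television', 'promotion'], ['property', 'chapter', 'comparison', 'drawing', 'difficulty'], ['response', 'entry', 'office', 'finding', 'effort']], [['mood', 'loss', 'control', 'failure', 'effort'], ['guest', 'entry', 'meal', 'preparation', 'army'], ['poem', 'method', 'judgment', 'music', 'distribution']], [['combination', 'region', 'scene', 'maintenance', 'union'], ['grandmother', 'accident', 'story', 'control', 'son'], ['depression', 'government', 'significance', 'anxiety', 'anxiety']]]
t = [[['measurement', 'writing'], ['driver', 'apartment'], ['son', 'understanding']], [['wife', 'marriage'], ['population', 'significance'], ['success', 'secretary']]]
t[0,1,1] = 'apartment'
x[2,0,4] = 'union'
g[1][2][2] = 'patience'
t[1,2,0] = 'success'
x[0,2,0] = 'response'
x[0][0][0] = 'thought'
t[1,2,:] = ['success', 'secretary']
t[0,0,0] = 'measurement'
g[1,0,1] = 'security'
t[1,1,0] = 'population'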